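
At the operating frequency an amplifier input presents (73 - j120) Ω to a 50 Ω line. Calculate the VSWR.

VSWR ≈ 5.92

Γ = (Z_L − Z_0)/(Z_L + Z_0) = (23 − j120)/(123 − j120)
|Γ| = 122/172 = 0.711
VSWR = (1 + |Γ|)/(1 − |Γ|) = 1.71/0.289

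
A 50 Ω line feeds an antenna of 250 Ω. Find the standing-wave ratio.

VSWR ≈ 5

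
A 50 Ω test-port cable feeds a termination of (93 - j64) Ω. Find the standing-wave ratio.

VSWR ≈ 2.94

Γ = (Z_L − Z_0)/(Z_L + Z_0) = (43 − j64)/(143 − j64)
|Γ| = 77.1/157 = 0.492
VSWR = (1 + |Γ|)/(1 − |Γ|) = 1.49/0.508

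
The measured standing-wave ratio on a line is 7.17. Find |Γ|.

|Γ| ≈ 0.755

|Γ| = (S − 1)/(S + 1) = (7.17 − 1)/(7.17 + 1) = 6.17/8.17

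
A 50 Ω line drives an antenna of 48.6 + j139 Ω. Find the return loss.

Γ = (-1.4 + j139)/(98.6 + j139), |Γ| = 0.816
RL = −20·log₁₀|Γ| = −20·log₁₀(0.816)

RL ≈ 1.77 dB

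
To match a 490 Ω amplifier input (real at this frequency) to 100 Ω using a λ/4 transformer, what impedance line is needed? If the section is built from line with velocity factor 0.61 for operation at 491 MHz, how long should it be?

Z_qwt = √(Z_0·R_L) = √(100 × 490) = √49000
λ = 0.61·c/f = 0.373 m, so l = λ/4 = 0.0932 m

Z_qwt ≈ 221 Ω; length ≈ 9.32 cm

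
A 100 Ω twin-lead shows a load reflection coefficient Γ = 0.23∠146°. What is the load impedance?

Z_L = Z_0·(1 + Γ)/(1 − Γ) = 100·(0.809 + j0.129)/(1.19 − j0.129)

Z_L ≈ 66 + j17.9 Ω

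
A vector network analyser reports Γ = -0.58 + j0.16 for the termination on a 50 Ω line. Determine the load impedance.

Z_L ≈ 12.6 + j6.34 Ω

Z_L = Z_0·(1 + Γ)/(1 − Γ) = 50·(0.42 + j0.16)/(1.58 − j0.16)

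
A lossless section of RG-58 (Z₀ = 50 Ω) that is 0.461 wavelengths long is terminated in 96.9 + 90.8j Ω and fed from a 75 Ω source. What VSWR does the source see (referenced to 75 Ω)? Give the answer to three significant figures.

VSWR ≈ 3.43

βl = 2π × 0.461 = 166°
tan(βl) = -0.25
Z_in = Z_0·(Z_L + jZ_0·tanβl)/(Z_0 + jZ_L·tanβl) = 43.8 + j68.5 Ω
Γ_s = (Z_in − Z_s)/(Z_in + Z_s) = (-31.2 + j68.5)/(119 + j68.5), |Γ_s| = 0.548
VSWR = (1 + |Γ_s|)/(1 − |Γ_s|)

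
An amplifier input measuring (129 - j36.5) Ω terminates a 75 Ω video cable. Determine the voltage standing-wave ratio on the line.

Γ = (Z_L − Z_0)/(Z_L + Z_0) = (54 − j36.5)/(204 − j36.5)
|Γ| = 65.2/207 = 0.315
VSWR = (1 + |Γ|)/(1 − |Γ|) = 1.31/0.685

VSWR ≈ 1.92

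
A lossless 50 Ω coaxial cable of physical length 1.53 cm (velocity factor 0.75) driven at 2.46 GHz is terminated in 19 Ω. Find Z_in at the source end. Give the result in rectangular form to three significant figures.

λ = v/f = 0.75·c / 2.46 GHz = 0.0915 m
βl = 2π·l/λ = 2π × 0.167 = 60.2°
tan(βl) = tan(60.2°) = 1.75
Z_in = Z_0·(Z_L + jZ_0·tanβl)/(Z_0 + jZ_L·tanβl)
     = 50·(19 + j87.4)/(50 + j33.2)

Z_in ≈ 53.5 + j51.9 Ω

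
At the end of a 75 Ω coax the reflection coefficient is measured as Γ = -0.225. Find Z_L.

Z_L = Z_0·(1 + Γ)/(1 − Γ) = 75·(0.775)/(1.23)

Z_L ≈ 47.4 Ω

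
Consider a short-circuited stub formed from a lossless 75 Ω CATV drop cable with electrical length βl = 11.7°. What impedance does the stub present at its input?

Z_in ≈ +j15.5 Ω

tan(βl) = 0.207
For a short-circuited stub, Z_in = jZ_0·tan(βl)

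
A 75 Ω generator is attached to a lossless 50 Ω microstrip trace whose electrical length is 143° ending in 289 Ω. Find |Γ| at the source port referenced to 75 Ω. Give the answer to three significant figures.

|Γ| ≈ 0.698

tan(βl) = -0.754
Z_in = Z_0·(Z_L + jZ_0·tanβl)/(Z_0 + jZ_L·tanβl) = 22.7 + j61.1 Ω
Γ_s = (Z_in − Z_s)/(Z_in + Z_s) = (-52.3 + j61.1)/(97.7 + j61.1), |Γ_s| = 0.698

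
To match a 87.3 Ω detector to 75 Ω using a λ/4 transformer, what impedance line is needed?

Z_qwt ≈ 80.9 Ω

Z_qwt = √(Z_0·R_L) = √(75 × 87.3) = √6548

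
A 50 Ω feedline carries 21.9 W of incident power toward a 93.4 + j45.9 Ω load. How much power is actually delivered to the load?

|Γ| = |(43.4 + j45.9)/(143.4 + j45.9)| = 0.42
|Γ|² = 0.176
P_refl = |Γ|²·P_inc = 3.85 W, P_del = (1 − |Γ|²)·P_inc = 18 W

P_delivered ≈ 18 W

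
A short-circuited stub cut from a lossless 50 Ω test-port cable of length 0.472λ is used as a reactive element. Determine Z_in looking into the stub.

βl = 2π × 0.472 = 170°
tan(βl) = -0.178
For a short-circuited stub, Z_in = jZ_0·tan(βl)

Z_in ≈ −j8.89 Ω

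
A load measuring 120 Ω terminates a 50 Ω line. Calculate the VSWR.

VSWR ≈ 2.4

For a purely resistive load, VSWR = R_L/Z_0 or Z_0/R_L (whichever > 1) = 120/50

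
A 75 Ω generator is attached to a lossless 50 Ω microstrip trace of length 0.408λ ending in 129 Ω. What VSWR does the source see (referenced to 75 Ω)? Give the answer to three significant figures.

βl = 2π × 0.408 = 147°
tan(βl) = -0.652
Z_in = Z_0·(Z_L + jZ_0·tanβl)/(Z_0 + jZ_L·tanβl) = 48 + j48.1 Ω
Γ_s = (Z_in − Z_s)/(Z_in + Z_s) = (-27 + j48.1)/(123 + j48.1), |Γ_s| = 0.418
VSWR = (1 + |Γ_s|)/(1 − |Γ_s|)

VSWR ≈ 2.44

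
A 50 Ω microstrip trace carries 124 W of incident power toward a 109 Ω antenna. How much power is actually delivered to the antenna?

P_delivered ≈ 107 W

Γ = (109 − 50)/(109 + 50) = 0.371
|Γ|² = 0.138
P_refl = |Γ|²·P_inc = 17.1 W, P_del = (1 − |Γ|²)·P_inc = 107 W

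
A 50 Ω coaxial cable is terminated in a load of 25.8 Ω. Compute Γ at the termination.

Γ = (Z_L − Z_0)/(Z_L + Z_0) = (25.8 − 50)/(25.8 + 50) = -24.2/75.8

Γ = -0.319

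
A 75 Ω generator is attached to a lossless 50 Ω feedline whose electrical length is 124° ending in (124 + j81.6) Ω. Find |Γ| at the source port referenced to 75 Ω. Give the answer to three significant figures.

|Γ| ≈ 0.672

tan(βl) = -1.48
Z_in = Z_0·(Z_L + jZ_0·tanβl)/(Z_0 + jZ_L·tanβl) = 15.7 + j19.1 Ω
Γ_s = (Z_in − Z_s)/(Z_in + Z_s) = (-59.3 + j19.1)/(90.7 + j19.1), |Γ_s| = 0.672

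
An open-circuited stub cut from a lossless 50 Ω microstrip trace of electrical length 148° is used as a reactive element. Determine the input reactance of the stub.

X_in ≈ 80 Ω (inductive)

tan(βl) = -0.625
For an open-circuited stub, Z_in = −jZ_0·cot(βl) = −jZ_0/tan(βl)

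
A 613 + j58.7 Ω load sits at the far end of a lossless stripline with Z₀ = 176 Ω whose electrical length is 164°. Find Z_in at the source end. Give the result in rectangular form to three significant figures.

tan(βl) = tan(164°) = -0.287
Z_in = Z_0·(Z_L + jZ_0·tanβl)/(Z_0 + jZ_L·tanβl)
     = 176·(613 + j8.23)/(193 − j176)

Z_in ≈ 302 + j283 Ω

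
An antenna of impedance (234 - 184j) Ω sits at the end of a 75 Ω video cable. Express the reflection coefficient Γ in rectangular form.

Γ ≈ 0.642 − j0.213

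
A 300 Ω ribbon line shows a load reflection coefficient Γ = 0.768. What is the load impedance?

Z_L = Z_0·(1 + Γ)/(1 − Γ) = 300·(1.77)/(0.232)

Z_L ≈ 2290 Ω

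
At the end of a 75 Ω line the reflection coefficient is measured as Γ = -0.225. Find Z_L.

Z_L ≈ 47.4 Ω

Z_L = Z_0·(1 + Γ)/(1 − Γ) = 75·(0.775)/(1.23)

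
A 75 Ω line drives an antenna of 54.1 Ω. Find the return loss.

Γ = (54.1 − 75)/(54.1 + 75) = -0.162
RL = −20·log₁₀|Γ| = −20·log₁₀(0.162)

RL ≈ 15.8 dB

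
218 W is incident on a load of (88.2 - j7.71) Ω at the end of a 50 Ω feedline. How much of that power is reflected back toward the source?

|Γ| = |(38.2 − j7.71)/(138.2 − j7.71)| = 0.282
|Γ|² = 0.0793
P_refl = |Γ|²·P_inc = 17.3 W, P_del = (1 − |Γ|²)·P_inc = 201 W

P_reflected ≈ 17.3 W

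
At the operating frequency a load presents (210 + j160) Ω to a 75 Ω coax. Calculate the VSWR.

Γ = (Z_L − Z_0)/(Z_L + Z_0) = (135 + j160)/(285 + j160)
|Γ| = 209/327 = 0.641
VSWR = (1 + |Γ|)/(1 − |Γ|) = 1.64/0.359

VSWR ≈ 4.56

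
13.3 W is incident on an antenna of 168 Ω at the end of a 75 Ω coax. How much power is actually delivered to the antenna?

P_delivered ≈ 11.4 W

Γ = (168 − 75)/(168 + 75) = 0.383
|Γ|² = 0.146
P_refl = |Γ|²·P_inc = 1.95 W, P_del = (1 − |Γ|²)·P_inc = 11.4 W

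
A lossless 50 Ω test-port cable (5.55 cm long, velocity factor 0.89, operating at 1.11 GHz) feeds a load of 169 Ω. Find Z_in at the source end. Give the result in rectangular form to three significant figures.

λ = v/f = 0.89·c / 1.11 GHz = 0.241 m
βl = 2π·l/λ = 2π × 0.231 = 83.1°
tan(βl) = tan(83.1°) = 8.22
Z_in = Z_0·(Z_L + jZ_0·tanβl)/(Z_0 + jZ_L·tanβl)
     = 50·(169 + j411)/(50 + j1390)

Z_in ≈ 15 − j5.54 Ω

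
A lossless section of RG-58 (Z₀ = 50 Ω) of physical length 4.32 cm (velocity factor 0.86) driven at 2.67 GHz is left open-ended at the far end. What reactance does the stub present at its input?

X_in ≈ 145 Ω (inductive)

λ = v/f = 0.86·c / 2.67 GHz = 0.0966 m
βl = 2π·l/λ = 2π × 0.447 = 161°
tan(βl) = -0.345
For an open-ended stub, Z_in = −jZ_0·cot(βl) = −jZ_0/tan(βl)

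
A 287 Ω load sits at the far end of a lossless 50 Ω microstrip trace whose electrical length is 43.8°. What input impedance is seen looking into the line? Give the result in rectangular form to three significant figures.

Z_in ≈ 17.6 − j48.9 Ω

tan(βl) = tan(43.8°) = 0.959
Z_in = Z_0·(Z_L + jZ_0·tanβl)/(Z_0 + jZ_L·tanβl)
     = 50·(287 + j47.9)/(50 + j275)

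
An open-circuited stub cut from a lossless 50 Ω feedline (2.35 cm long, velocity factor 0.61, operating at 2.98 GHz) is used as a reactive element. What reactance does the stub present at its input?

X_in ≈ 55.1 Ω (inductive)

λ = v/f = 0.61·c / 2.98 GHz = 0.0614 m
βl = 2π·l/λ = 2π × 0.383 = 138°
tan(βl) = -0.908
For an open-circuited stub, Z_in = −jZ_0·cot(βl) = −jZ_0/tan(βl)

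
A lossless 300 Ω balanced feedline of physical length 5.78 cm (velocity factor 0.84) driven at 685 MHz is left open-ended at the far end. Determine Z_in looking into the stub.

λ = v/f = 0.84·c / 685 MHz = 0.368 m
βl = 2π·l/λ = 2π × 0.157 = 56.6°
tan(βl) = 1.51
For an open-ended stub, Z_in = −jZ_0·cot(βl) = −jZ_0/tan(βl)

Z_in ≈ −j198 Ω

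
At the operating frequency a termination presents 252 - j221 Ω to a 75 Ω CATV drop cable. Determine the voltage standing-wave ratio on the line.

Γ = (Z_L − Z_0)/(Z_L + Z_0) = (177 − j221)/(327 − j221)
|Γ| = 283/395 = 0.717
VSWR = (1 + |Γ|)/(1 − |Γ|) = 1.72/0.283

VSWR ≈ 6.08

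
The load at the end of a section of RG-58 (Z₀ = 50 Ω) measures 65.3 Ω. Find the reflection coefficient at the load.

Γ = (Z_L − Z_0)/(Z_L + Z_0) = (65.3 − 50)/(65.3 + 50) = 15.3/115.3

Γ = 0.133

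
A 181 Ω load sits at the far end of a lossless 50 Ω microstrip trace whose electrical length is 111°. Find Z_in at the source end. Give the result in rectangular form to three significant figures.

tan(βl) = tan(111°) = -2.61
Z_in = Z_0·(Z_L + jZ_0·tanβl)/(Z_0 + jZ_L·tanβl)
     = 50·(181 − j130)/(50 − j472)

Z_in ≈ 15.7 + j17.5 Ω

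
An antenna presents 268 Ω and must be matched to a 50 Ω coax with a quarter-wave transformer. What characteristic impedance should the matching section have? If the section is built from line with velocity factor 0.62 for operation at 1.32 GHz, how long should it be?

Z_qwt ≈ 116 Ω; length ≈ 3.52 cm

Z_qwt = √(Z_0·R_L) = √(50 × 268) = √13400
λ = 0.62·c/f = 0.141 m, so l = λ/4 = 0.0352 m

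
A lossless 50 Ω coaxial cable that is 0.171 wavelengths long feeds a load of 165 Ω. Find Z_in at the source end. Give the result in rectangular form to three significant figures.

βl = 2π × 0.171 = 61.6°
tan(βl) = tan(61.6°) = 1.85
Z_in = Z_0·(Z_L + jZ_0·tanβl)/(Z_0 + jZ_L·tanβl)
     = 50·(165 + j92.3)/(50 + j305)

Z_in ≈ 19.1 − j23.9 Ω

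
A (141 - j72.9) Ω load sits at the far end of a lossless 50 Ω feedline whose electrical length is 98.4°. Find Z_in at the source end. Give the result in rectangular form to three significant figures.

tan(βl) = tan(98.4°) = -6.77
Z_in = Z_0·(Z_L + jZ_0·tanβl)/(Z_0 + jZ_L·tanβl)
     = 50·(141 − j411)/(-444 − j955)

Z_in ≈ 14.9 + j14.3 Ω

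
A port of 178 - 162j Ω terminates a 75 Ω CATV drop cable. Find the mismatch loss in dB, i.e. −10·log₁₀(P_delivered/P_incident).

Γ = (103 − j162)/(253 − j162), |Γ| = 0.639
|Γ|² = 0.408, so P_del/P_inc = 1 − |Γ|² = 0.592
ML = −10·log₁₀(1 − |Γ|²)

mismatch loss ≈ 2.28 dB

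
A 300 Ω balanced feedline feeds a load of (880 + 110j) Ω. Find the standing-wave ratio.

VSWR ≈ 2.99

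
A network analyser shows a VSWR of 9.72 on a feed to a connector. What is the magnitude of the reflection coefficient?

|Γ| ≈ 0.813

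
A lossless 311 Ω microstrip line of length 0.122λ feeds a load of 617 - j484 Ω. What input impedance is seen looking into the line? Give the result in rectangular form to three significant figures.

βl = 2π × 0.122 = 43.9°
tan(βl) = tan(43.9°) = 0.963
Z_in = Z_0·(Z_L + jZ_0·tanβl)/(Z_0 + jZ_L·tanβl)
     = 311·(617 − j185)/(777 + j594)

Z_in ≈ 120 − j166 Ω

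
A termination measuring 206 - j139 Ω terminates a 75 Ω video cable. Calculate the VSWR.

VSWR ≈ 4.12

Γ = (Z_L − Z_0)/(Z_L + Z_0) = (131 − j139)/(281 − j139)
|Γ| = 191/313 = 0.609
VSWR = (1 + |Γ|)/(1 − |Γ|) = 1.61/0.391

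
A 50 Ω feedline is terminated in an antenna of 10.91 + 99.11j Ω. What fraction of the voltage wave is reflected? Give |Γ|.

Γ = (Z_L − Z_0)/(Z_L + Z_0) = (-39.09 + j99.11)/(60.91 + j99.11)
|Γ| = 107/116

|Γ| ≈ 0.916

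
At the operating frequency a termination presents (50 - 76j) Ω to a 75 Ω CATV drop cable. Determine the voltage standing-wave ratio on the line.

Γ = (Z_L − Z_0)/(Z_L + Z_0) = (-25 − j76)/(125 − j76)
|Γ| = 80/146 = 0.547
VSWR = (1 + |Γ|)/(1 − |Γ|) = 1.55/0.453

VSWR ≈ 3.41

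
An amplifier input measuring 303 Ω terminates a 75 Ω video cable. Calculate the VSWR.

For a purely resistive load, VSWR = R_L/Z_0 or Z_0/R_L (whichever > 1) = 303/75

VSWR ≈ 4.04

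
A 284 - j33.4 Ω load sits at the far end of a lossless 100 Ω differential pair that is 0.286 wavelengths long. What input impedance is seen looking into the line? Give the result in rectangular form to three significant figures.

Z_in ≈ 37 + j24.4 Ω

βl = 2π × 0.286 = 103°
tan(βl) = tan(103°) = -4.35
Z_in = Z_0·(Z_L + jZ_0·tanβl)/(Z_0 + jZ_L·tanβl)
     = 100·(284 − j468)/(-45.1 − j1230)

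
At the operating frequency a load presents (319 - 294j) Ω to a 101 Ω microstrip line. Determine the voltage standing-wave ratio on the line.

Γ = (Z_L − Z_0)/(Z_L + Z_0) = (218 − j294)/(420 − j294)
|Γ| = 366/513 = 0.714
VSWR = (1 + |Γ|)/(1 − |Γ|) = 1.71/0.286

VSWR ≈ 5.99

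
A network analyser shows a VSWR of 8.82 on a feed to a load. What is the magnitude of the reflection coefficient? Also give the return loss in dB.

|Γ| ≈ 0.796; return loss ≈ 1.98 dB

|Γ| = (S − 1)/(S + 1) = (8.82 − 1)/(8.82 + 1) = 7.82/9.82
RL = −20·log₁₀|Γ| = −20·log₁₀(0.796)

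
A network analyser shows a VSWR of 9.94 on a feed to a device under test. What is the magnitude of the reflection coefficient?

|Γ| = (S − 1)/(S + 1) = (9.94 − 1)/(9.94 + 1) = 8.94/10.9

|Γ| ≈ 0.817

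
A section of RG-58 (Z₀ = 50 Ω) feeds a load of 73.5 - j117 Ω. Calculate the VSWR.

VSWR ≈ 5.7

Γ = (Z_L − Z_0)/(Z_L + Z_0) = (23.5 − j117)/(123.5 − j117)
|Γ| = 119/170 = 0.701
VSWR = (1 + |Γ|)/(1 − |Γ|) = 1.7/0.299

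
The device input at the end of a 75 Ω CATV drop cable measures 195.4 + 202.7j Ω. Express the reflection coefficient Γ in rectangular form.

Γ ≈ 0.645 + j0.266

Γ = (Z_L − Z_0)/(Z_L + Z_0) = (120.4 + j202.7)/(270.4 + j202.7)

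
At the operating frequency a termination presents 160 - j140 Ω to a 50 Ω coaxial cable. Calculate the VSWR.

Γ = (Z_L − Z_0)/(Z_L + Z_0) = (110 − j140)/(210 − j140)
|Γ| = 178/252 = 0.705
VSWR = (1 + |Γ|)/(1 − |Γ|) = 1.71/0.295

VSWR ≈ 5.79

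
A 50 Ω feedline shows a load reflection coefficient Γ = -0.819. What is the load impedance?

Z_L ≈ 4.98 Ω

Z_L = Z_0·(1 + Γ)/(1 − Γ) = 50·(0.181)/(1.82)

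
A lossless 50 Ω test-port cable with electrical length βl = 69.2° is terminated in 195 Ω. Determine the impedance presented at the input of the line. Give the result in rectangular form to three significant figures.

tan(βl) = tan(69.2°) = 2.63
Z_in = Z_0·(Z_L + jZ_0·tanβl)/(Z_0 + jZ_L·tanβl)
     = 50·(195 + j132)/(50 + j513)

Z_in ≈ 14.5 − j17.6 Ω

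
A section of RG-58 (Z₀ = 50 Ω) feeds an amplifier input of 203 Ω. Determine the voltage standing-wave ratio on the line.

VSWR ≈ 4.06

Γ = (203 − 50)/(203 + 50) = 0.605
VSWR = (1 + 0.605)/(1 − 0.605)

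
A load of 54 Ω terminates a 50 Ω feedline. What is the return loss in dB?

Γ = (54 − 50)/(54 + 50) = 0.0385
RL = −20·log₁₀|Γ| = −20·log₁₀(0.0385)

RL ≈ 28.3 dB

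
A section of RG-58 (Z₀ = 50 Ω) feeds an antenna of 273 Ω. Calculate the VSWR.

Γ = (273 − 50)/(273 + 50) = 0.69
VSWR = (1 + 0.69)/(1 − 0.69)

VSWR ≈ 5.46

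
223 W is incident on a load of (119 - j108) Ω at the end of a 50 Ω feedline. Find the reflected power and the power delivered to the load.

P_reflected ≈ 91.1 W; P_delivered ≈ 132 W

|Γ| = |(69 − j108)/(169 − j108)| = 0.639
|Γ|² = 0.408
P_refl = |Γ|²·P_inc = 91.1 W, P_del = (1 − |Γ|²)·P_inc = 132 W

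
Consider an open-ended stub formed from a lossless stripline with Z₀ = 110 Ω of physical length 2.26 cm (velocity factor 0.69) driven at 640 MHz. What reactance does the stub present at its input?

λ = v/f = 0.69·c / 640 MHz = 0.323 m
βl = 2π·l/λ = 2π × 0.0699 = 25.2°
tan(βl) = 0.47
For an open-ended stub, Z_in = −jZ_0·cot(βl) = −jZ_0/tan(βl)

X_in ≈ -234 Ω (capacitive)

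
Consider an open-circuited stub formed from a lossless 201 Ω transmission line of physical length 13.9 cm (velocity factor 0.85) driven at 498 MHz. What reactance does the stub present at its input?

X_in ≈ 27.3 Ω (inductive)

λ = v/f = 0.85·c / 498 MHz = 0.512 m
βl = 2π·l/λ = 2π × 0.271 = 97.7°
tan(βl) = -7.37
For an open-circuited stub, Z_in = −jZ_0·cot(βl) = −jZ_0/tan(βl)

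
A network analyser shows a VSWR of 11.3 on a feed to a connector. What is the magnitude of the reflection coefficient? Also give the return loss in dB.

|Γ| = (S − 1)/(S + 1) = (11.3 − 1)/(11.3 + 1) = 10.3/12.3
RL = −20·log₁₀|Γ| = −20·log₁₀(0.837)

|Γ| ≈ 0.837; return loss ≈ 1.54 dB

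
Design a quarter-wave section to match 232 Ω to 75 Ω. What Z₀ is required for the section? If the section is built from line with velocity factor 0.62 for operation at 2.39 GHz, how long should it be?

Z_qwt = √(Z_0·R_L) = √(75 × 232) = √17400
λ = 0.62·c/f = 0.0778 m, so l = λ/4 = 0.0195 m

Z_qwt ≈ 132 Ω; length ≈ 1.95 cm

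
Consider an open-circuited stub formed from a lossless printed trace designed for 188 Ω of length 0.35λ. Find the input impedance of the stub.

Z_in ≈ +j137 Ω

βl = 2π × 0.35 = 126°
tan(βl) = -1.38
For an open-circuited stub, Z_in = −jZ_0·cot(βl) = −jZ_0/tan(βl)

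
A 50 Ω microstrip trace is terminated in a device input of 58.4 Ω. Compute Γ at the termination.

Γ = (Z_L − Z_0)/(Z_L + Z_0) = (58.4 − 50)/(58.4 + 50) = 8.4/108.4

Γ = 0.0775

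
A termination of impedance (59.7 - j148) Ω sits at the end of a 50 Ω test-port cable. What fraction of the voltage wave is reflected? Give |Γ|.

Γ = (Z_L − Z_0)/(Z_L + Z_0) = (9.7 − j148)/(109.7 − j148)
|Γ| = 148/184

|Γ| ≈ 0.805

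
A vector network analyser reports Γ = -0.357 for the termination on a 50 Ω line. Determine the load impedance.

Z_L ≈ 23.7 Ω

Z_L = Z_0·(1 + Γ)/(1 − Γ) = 50·(0.643)/(1.36)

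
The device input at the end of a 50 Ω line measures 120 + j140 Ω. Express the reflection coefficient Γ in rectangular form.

Γ = (Z_L − Z_0)/(Z_L + Z_0) = (70 + j140)/(170 + j140)

Γ ≈ 0.649 + j0.289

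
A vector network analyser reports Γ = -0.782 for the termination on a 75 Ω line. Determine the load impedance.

Z_L = Z_0·(1 + Γ)/(1 − Γ) = 75·(0.218)/(1.78)

Z_L ≈ 9.18 Ω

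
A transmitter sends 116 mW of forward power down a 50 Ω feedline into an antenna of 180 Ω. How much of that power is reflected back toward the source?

Γ = (180 − 50)/(180 + 50) = 0.565
|Γ|² = 0.319
P_refl = |Γ|²·P_inc = 37.1 mW, P_del = (1 − |Γ|²)·P_inc = 78.9 mW

P_reflected ≈ 37.1 mW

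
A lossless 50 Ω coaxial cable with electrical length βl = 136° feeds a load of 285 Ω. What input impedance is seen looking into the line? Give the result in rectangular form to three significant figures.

Z_in ≈ 17.6 + j48.6 Ω

tan(βl) = tan(136°) = -0.966
Z_in = Z_0·(Z_L + jZ_0·tanβl)/(Z_0 + jZ_L·tanβl)
     = 50·(285 − j48.3)/(50 − j275)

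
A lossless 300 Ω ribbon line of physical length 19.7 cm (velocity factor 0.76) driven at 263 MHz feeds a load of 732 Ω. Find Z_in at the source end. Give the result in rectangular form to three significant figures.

λ = v/f = 0.76·c / 263 MHz = 0.867 m
βl = 2π·l/λ = 2π × 0.227 = 81.8°
tan(βl) = tan(81.8°) = 6.95
Z_in = Z_0·(Z_L + jZ_0·tanβl)/(Z_0 + jZ_L·tanβl)
     = 300·(732 + j2080)/(300 + j5080)

Z_in ≈ 125 − j35.8 Ω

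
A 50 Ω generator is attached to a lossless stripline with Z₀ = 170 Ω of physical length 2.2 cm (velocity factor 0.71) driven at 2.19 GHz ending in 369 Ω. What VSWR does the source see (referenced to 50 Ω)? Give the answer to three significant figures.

VSWR ≈ 1.75

λ = v/f = 0.71·c / 2.19 GHz = 0.0973 m
βl = 2π·l/λ = 2π × 0.226 = 81.4°
tan(βl) = 6.64
Z_in = Z_0·(Z_L + jZ_0·tanβl)/(Z_0 + jZ_L·tanβl) = 79.7 − j20.1 Ω
Γ_s = (Z_in − Z_s)/(Z_in + Z_s) = (29.7 − j20.1)/(130 − j20.1), |Γ_s| = 0.273
VSWR = (1 + |Γ_s|)/(1 − |Γ_s|)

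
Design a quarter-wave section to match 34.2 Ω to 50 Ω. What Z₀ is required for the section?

Z_qwt = √(Z_0·R_L) = √(50 × 34.2) = √1710

Z_qwt ≈ 41.4 Ω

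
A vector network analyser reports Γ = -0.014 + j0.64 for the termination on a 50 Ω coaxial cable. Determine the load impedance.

Z_L = Z_0·(1 + Γ)/(1 − Γ) = 50·(0.986 + j0.64)/(1.01 − j0.64)

Z_L ≈ 20.5 + j44.5 Ω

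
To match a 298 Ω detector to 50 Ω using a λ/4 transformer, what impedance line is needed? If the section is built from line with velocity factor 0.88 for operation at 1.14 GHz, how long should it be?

Z_qwt ≈ 122 Ω; length ≈ 5.79 cm

Z_qwt = √(Z_0·R_L) = √(50 × 298) = √14900
λ = 0.88·c/f = 0.232 m, so l = λ/4 = 0.0579 m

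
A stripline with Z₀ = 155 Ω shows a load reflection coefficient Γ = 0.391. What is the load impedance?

Z_L ≈ 354 Ω

Z_L = Z_0·(1 + Γ)/(1 − Γ) = 155·(1.39)/(0.609)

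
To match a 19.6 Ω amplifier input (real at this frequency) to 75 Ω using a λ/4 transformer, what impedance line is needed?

Z_qwt = √(Z_0·R_L) = √(75 × 19.6) = √1470

Z_qwt ≈ 38.3 Ω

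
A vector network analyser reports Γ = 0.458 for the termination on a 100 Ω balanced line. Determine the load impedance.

Z_L ≈ 269 Ω

Z_L = Z_0·(1 + Γ)/(1 − Γ) = 100·(1.46)/(0.542)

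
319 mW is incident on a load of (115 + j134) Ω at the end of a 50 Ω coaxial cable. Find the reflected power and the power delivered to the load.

P_reflected ≈ 157 mW; P_delivered ≈ 162 mW

|Γ| = |(65 + j134)/(165 + j134)| = 0.701
|Γ|² = 0.491
P_refl = |Γ|²·P_inc = 157 mW, P_del = (1 − |Γ|²)·P_inc = 162 mW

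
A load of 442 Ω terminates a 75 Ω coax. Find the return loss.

RL ≈ 2.98 dB

Γ = (442 − 75)/(442 + 75) = 0.71
RL = −20·log₁₀|Γ| = −20·log₁₀(0.71)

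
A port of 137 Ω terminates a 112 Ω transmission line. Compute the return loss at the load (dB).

Γ = (137 − 112)/(137 + 112) = 0.1
RL = −20·log₁₀|Γ| = −20·log₁₀(0.1)

RL ≈ 20 dB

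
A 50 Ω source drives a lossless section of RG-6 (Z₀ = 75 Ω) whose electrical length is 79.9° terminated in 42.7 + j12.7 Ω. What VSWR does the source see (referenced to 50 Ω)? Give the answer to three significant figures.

tan(βl) = 5.61
Z_in = Z_0·(Z_L + jZ_0·tanβl)/(Z_0 + jZ_L·tanβl) = 136 − j11.3 Ω
Γ_s = (Z_in − Z_s)/(Z_in + Z_s) = (85.9 − j11.3)/(186 − j11.3), |Γ_s| = 0.465
VSWR = (1 + |Γ_s|)/(1 − |Γ_s|)

VSWR ≈ 2.74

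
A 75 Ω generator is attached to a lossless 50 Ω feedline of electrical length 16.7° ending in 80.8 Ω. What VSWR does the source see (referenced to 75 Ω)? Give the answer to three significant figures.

tan(βl) = 0.3
Z_in = Z_0·(Z_L + jZ_0·tanβl)/(Z_0 + jZ_L·tanβl) = 71.3 − j19.6 Ω
Γ_s = (Z_in − Z_s)/(Z_in + Z_s) = (-3.69 − j19.6)/(146 − j19.6), |Γ_s| = 0.135
VSWR = (1 + |Γ_s|)/(1 − |Γ_s|)

VSWR ≈ 1.31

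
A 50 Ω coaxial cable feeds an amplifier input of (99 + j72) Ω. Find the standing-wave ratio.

VSWR ≈ 3.22

Γ = (Z_L − Z_0)/(Z_L + Z_0) = (49 + j72)/(149 + j72)
|Γ| = 87.1/165 = 0.526
VSWR = (1 + |Γ|)/(1 − |Γ|) = 1.53/0.474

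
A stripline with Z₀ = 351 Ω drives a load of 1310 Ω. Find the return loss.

Γ = (1310 − 351)/(1310 + 351) = 0.577
RL = −20·log₁₀|Γ| = −20·log₁₀(0.577)

RL ≈ 4.77 dB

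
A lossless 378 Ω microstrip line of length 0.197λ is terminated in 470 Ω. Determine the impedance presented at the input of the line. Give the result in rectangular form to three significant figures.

Z_in ≈ 316 − j42.9 Ω

βl = 2π × 0.197 = 70.9°
tan(βl) = tan(70.9°) = 2.89
Z_in = Z_0·(Z_L + jZ_0·tanβl)/(Z_0 + jZ_L·tanβl)
     = 378·(470 + j1090)/(378 + j1360)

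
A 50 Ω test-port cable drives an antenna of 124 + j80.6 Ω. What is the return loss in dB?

Γ = (74 + j80.6)/(174 + j80.6), |Γ| = 0.571
RL = −20·log₁₀|Γ| = −20·log₁₀(0.571)

RL ≈ 4.87 dB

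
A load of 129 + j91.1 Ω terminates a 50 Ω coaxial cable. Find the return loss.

RL ≈ 4.43 dB

Γ = (79 + j91.1)/(179 + j91.1), |Γ| = 0.6
RL = −20·log₁₀|Γ| = −20·log₁₀(0.6)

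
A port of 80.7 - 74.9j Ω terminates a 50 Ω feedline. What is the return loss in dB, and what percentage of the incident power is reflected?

Γ = (30.7 − j74.9)/(130.7 − j74.9), |Γ| = 0.537
RL = −20·log₁₀(0.537) = 5.39 dB
P_refl/P_inc = |Γ|² = 0.289

RL ≈ 5.39 dB; 28.9% of incident power reflected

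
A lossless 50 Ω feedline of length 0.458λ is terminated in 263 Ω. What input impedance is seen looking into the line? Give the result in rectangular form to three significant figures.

Z_in ≈ 93.4 + j119 Ω

βl = 2π × 0.458 = 165°
tan(βl) = tan(165°) = -0.27
Z_in = Z_0·(Z_L + jZ_0·tanβl)/(Z_0 + jZ_L·tanβl)
     = 50·(263 − j13.5)/(50 − j71.1)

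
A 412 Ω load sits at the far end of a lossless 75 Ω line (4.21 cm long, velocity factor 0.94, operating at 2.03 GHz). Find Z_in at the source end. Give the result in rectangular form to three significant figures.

λ = v/f = 0.94·c / 2.03 GHz = 0.139 m
βl = 2π·l/λ = 2π × 0.303 = 109°
tan(βl) = tan(109°) = -2.89
Z_in = Z_0·(Z_L + jZ_0·tanβl)/(Z_0 + jZ_L·tanβl)
     = 75·(412 − j217)/(75 − j1190)

Z_in ≈ 15.2 + j25 Ω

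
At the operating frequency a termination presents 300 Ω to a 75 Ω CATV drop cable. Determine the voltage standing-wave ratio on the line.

VSWR ≈ 4

Γ = (300 − 75)/(300 + 75) = 0.6
VSWR = (1 + 0.6)/(1 − 0.6)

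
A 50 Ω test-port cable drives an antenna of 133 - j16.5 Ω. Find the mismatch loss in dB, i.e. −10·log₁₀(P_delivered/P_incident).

Γ = (83 − j16.5)/(183 − j16.5), |Γ| = 0.461
|Γ|² = 0.212, so P_del/P_inc = 1 − |Γ|² = 0.788
ML = −10·log₁₀(1 − |Γ|²)

mismatch loss ≈ 1.04 dB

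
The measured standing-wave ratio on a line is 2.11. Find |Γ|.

|Γ| ≈ 0.357

|Γ| = (S − 1)/(S + 1) = (2.11 − 1)/(2.11 + 1) = 1.11/3.11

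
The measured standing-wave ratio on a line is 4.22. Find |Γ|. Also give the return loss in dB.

|Γ| ≈ 0.617; return loss ≈ 4.2 dB

|Γ| = (S − 1)/(S + 1) = (4.22 − 1)/(4.22 + 1) = 3.22/5.22
RL = −20·log₁₀|Γ| = −20·log₁₀(0.617)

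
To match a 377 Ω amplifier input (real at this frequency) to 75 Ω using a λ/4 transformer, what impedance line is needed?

Z_qwt ≈ 168 Ω

Z_qwt = √(Z_0·R_L) = √(75 × 377) = √28280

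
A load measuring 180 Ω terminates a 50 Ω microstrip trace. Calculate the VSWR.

VSWR ≈ 3.6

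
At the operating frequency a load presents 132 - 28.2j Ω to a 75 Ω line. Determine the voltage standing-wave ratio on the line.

Γ = (Z_L − Z_0)/(Z_L + Z_0) = (57 − j28.2)/(207 − j28.2)
|Γ| = 63.6/209 = 0.304
VSWR = (1 + |Γ|)/(1 − |Γ|) = 1.3/0.696

VSWR ≈ 1.88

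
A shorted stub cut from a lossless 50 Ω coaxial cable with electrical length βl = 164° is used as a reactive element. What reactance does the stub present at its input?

X_in ≈ -14.3 Ω (capacitive)

tan(βl) = -0.287
For a shorted stub, Z_in = jZ_0·tan(βl)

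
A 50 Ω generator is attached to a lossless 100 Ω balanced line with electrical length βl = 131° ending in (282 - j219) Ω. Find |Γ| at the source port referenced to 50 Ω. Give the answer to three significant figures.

tan(βl) = -1.15
Z_in = Z_0·(Z_L + jZ_0·tanβl)/(Z_0 + jZ_L·tanβl) = 51.1 + j111 Ω
Γ_s = (Z_in − Z_s)/(Z_in + Z_s) = (1.06 + j111)/(101 + j111), |Γ_s| = 0.739

|Γ| ≈ 0.739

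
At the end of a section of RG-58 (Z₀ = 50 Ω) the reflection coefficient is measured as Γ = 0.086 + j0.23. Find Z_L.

Z_L ≈ 52.9 + j25.9 Ω

Z_L = Z_0·(1 + Γ)/(1 − Γ) = 50·(1.09 + j0.23)/(0.914 − j0.23)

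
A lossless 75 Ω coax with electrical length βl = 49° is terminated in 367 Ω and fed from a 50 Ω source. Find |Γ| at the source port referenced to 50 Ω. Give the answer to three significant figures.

|Γ| ≈ 0.67

tan(βl) = 1.15
Z_in = Z_0·(Z_L + jZ_0·tanβl)/(Z_0 + jZ_L·tanβl) = 26.1 − j60.6 Ω
Γ_s = (Z_in − Z_s)/(Z_in + Z_s) = (-23.9 − j60.6)/(76.1 − j60.6), |Γ_s| = 0.67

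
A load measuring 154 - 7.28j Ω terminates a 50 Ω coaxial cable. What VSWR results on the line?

VSWR ≈ 3.09

Γ = (Z_L − Z_0)/(Z_L + Z_0) = (104 − j7.28)/(204 − j7.28)
|Γ| = 104/204 = 0.511
VSWR = (1 + |Γ|)/(1 − |Γ|) = 1.51/0.489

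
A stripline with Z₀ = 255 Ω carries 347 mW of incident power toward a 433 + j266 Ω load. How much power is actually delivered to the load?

|Γ| = |(178 + j266)/(688 + j266)| = 0.434
|Γ|² = 0.188
P_refl = |Γ|²·P_inc = 65.3 mW, P_del = (1 − |Γ|²)·P_inc = 282 mW

P_delivered ≈ 282 mW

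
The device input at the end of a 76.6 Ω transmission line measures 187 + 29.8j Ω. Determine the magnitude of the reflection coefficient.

|Γ| ≈ 0.431

Γ = (Z_L − Z_0)/(Z_L + Z_0) = (110.4 + j29.8)/(263.6 + j29.8)
|Γ| = 114/265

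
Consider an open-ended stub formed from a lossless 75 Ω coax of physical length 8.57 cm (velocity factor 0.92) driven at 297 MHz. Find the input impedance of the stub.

λ = v/f = 0.92·c / 297 MHz = 0.929 m
βl = 2π·l/λ = 2π × 0.0922 = 33.2°
tan(βl) = 0.654
For an open-ended stub, Z_in = −jZ_0·cot(βl) = −jZ_0/tan(βl)

Z_in ≈ −j115 Ω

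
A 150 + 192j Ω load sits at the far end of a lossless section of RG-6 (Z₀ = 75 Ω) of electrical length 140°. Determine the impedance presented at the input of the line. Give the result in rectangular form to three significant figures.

Z_in ≈ 20.1 + j51.7 Ω

tan(βl) = tan(140°) = -0.839
Z_in = Z_0·(Z_L + jZ_0·tanβl)/(Z_0 + jZ_L·tanβl)
     = 75·(150 + j129)/(236 − j126)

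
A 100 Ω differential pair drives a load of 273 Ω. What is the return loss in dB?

RL ≈ 6.67 dB

Γ = (273 − 100)/(273 + 100) = 0.464
RL = −20·log₁₀|Γ| = −20·log₁₀(0.464)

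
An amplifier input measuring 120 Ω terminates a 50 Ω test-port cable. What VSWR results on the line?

VSWR ≈ 2.4

For a purely resistive load, VSWR = R_L/Z_0 or Z_0/R_L (whichever > 1) = 120/50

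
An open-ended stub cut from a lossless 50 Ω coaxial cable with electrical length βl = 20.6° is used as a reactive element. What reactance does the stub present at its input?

X_in ≈ -133 Ω (capacitive)

tan(βl) = 0.376
For an open-ended stub, Z_in = −jZ_0·cot(βl) = −jZ_0/tan(βl)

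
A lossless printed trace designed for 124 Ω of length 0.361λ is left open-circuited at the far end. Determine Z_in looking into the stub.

βl = 2π × 0.361 = 130°
tan(βl) = -1.19
For an open-circuited stub, Z_in = −jZ_0·cot(βl) = −jZ_0/tan(βl)

Z_in ≈ +j104 Ω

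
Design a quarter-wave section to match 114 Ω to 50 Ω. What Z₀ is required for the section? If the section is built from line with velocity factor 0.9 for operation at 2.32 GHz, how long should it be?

Z_qwt = √(Z_0·R_L) = √(50 × 114) = √5700
λ = 0.9·c/f = 0.116 m, so l = λ/4 = 0.0291 m

Z_qwt ≈ 75.5 Ω; length ≈ 2.91 cm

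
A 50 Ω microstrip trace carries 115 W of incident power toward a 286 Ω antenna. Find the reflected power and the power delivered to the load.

P_reflected ≈ 56.7 W; P_delivered ≈ 58.3 W

Γ = (286 − 50)/(286 + 50) = 0.702
|Γ|² = 0.493
P_refl = |Γ|²·P_inc = 56.7 W, P_del = (1 − |Γ|²)·P_inc = 58.3 W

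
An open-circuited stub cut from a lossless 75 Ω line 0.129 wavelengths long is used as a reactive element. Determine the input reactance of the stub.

βl = 2π × 0.129 = 46.4°
tan(βl) = 1.05
For an open-circuited stub, Z_in = −jZ_0·cot(βl) = −jZ_0/tan(βl)

X_in ≈ -71.3 Ω (capacitive)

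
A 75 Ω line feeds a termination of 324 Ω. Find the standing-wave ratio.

Γ = (324 − 75)/(324 + 75) = 0.624
VSWR = (1 + 0.624)/(1 − 0.624)

VSWR ≈ 4.32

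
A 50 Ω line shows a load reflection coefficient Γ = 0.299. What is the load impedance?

Z_L ≈ 92.7 Ω

Z_L = Z_0·(1 + Γ)/(1 − Γ) = 50·(1.3)/(0.701)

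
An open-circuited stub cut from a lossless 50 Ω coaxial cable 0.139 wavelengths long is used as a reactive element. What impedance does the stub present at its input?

βl = 2π × 0.139 = 50°
tan(βl) = 1.19
For an open-circuited stub, Z_in = −jZ_0·cot(βl) = −jZ_0/tan(βl)

Z_in ≈ −j41.9 Ω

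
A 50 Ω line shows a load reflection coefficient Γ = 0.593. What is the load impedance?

Z_L = Z_0·(1 + Γ)/(1 − Γ) = 50·(1.59)/(0.407)

Z_L ≈ 196 Ω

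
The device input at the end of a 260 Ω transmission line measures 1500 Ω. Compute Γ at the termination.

Γ = 0.705

Γ = (Z_L − Z_0)/(Z_L + Z_0) = (1500 − 260)/(1500 + 260) = 1240/1760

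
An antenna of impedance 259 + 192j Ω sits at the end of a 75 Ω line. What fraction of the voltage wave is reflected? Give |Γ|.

|Γ| ≈ 0.69

Γ = (Z_L − Z_0)/(Z_L + Z_0) = (184 + j192)/(334 + j192)
|Γ| = 266/385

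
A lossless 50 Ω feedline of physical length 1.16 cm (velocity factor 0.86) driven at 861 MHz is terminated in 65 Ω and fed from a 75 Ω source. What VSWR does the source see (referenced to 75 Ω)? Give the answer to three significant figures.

VSWR ≈ 1.24

λ = v/f = 0.86·c / 861 MHz = 0.3 m
βl = 2π·l/λ = 2π × 0.0387 = 13.9°
tan(βl) = 0.248
Z_in = Z_0·(Z_L + jZ_0·tanβl)/(Z_0 + jZ_L·tanβl) = 62.5 − j7.75 Ω
Γ_s = (Z_in − Z_s)/(Z_in + Z_s) = (-12.5 − j7.75)/(137 − j7.75), |Γ_s| = 0.107
VSWR = (1 + |Γ_s|)/(1 − |Γ_s|)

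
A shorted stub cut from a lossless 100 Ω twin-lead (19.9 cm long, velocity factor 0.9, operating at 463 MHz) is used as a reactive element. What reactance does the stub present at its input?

λ = v/f = 0.9·c / 463 MHz = 0.583 m
βl = 2π·l/λ = 2π × 0.341 = 123°
tan(βl) = -1.55
For a shorted stub, Z_in = jZ_0·tan(βl)

X_in ≈ -155 Ω (capacitive)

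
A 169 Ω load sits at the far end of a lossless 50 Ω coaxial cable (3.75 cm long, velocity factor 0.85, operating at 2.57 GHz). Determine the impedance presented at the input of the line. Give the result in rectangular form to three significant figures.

Z_in ≈ 28.1 + j43.3 Ω

λ = v/f = 0.85·c / 2.57 GHz = 0.0992 m
βl = 2π·l/λ = 2π × 0.378 = 136°
tan(βl) = tan(136°) = -0.964
Z_in = Z_0·(Z_L + jZ_0·tanβl)/(Z_0 + jZ_L·tanβl)
     = 50·(169 − j48.2)/(50 − j163)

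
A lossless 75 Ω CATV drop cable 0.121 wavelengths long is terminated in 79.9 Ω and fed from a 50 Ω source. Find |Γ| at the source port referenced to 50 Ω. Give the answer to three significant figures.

βl = 2π × 0.121 = 43.6°
tan(βl) = 0.951
Z_in = Z_0·(Z_L + jZ_0·tanβl)/(Z_0 + jZ_L·tanβl) = 75.1 − j4.75 Ω
Γ_s = (Z_in − Z_s)/(Z_in + Z_s) = (25.1 − j4.75)/(125 − j4.75), |Γ_s| = 0.204

|Γ| ≈ 0.204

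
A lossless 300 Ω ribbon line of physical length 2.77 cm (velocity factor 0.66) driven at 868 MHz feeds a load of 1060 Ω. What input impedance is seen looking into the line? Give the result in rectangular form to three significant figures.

Z_in ≈ 163 − j265 Ω

λ = v/f = 0.66·c / 868 MHz = 0.228 m
βl = 2π·l/λ = 2π × 0.121 = 43.7°
tan(βl) = tan(43.7°) = 0.956
Z_in = Z_0·(Z_L + jZ_0·tanβl)/(Z_0 + jZ_L·tanβl)
     = 300·(1060 + j287)/(300 + j1010)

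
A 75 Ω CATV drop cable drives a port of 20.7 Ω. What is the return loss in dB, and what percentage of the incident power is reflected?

RL ≈ 4.92 dB; 32.2% of incident power reflected

Γ = (20.7 − 75)/(20.7 + 75) = -0.567
RL = −20·log₁₀(0.567) = 4.92 dB
P_refl/P_inc = |Γ|² = 0.322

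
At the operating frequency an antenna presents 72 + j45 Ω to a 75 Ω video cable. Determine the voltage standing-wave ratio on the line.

Γ = (Z_L − Z_0)/(Z_L + Z_0) = (-3 + j45)/(147 + j45)
|Γ| = 45.1/154 = 0.293
VSWR = (1 + |Γ|)/(1 − |Γ|) = 1.29/0.707

VSWR ≈ 1.83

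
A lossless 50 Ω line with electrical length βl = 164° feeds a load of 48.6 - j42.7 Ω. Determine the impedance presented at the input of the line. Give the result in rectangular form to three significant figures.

tan(βl) = tan(164°) = -0.287
Z_in = Z_0·(Z_L + jZ_0·tanβl)/(Z_0 + jZ_L·tanβl)
     = 50·(48.6 − j57)/(37.8 − j13.9)

Z_in ≈ 81.2 − j45.6 Ω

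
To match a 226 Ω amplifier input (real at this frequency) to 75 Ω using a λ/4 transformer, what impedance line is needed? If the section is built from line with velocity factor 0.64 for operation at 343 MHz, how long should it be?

Z_qwt ≈ 130 Ω; length ≈ 14 cm

Z_qwt = √(Z_0·R_L) = √(75 × 226) = √16950
λ = 0.64·c/f = 0.56 m, so l = λ/4 = 0.14 m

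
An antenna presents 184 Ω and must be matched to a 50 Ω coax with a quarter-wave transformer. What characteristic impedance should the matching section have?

Z_qwt ≈ 95.9 Ω

Z_qwt = √(Z_0·R_L) = √(50 × 184) = √9200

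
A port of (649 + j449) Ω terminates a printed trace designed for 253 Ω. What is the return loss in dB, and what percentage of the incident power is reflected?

RL ≈ 4.52 dB; 35.3% of incident power reflected

Γ = (396 + j449)/(902 + j449), |Γ| = 0.594
RL = −20·log₁₀(0.594) = 4.52 dB
P_refl/P_inc = |Γ|² = 0.353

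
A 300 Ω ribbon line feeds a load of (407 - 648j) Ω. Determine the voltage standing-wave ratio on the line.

Γ = (Z_L − Z_0)/(Z_L + Z_0) = (107 − j648)/(707 − j648)
|Γ| = 657/959 = 0.685
VSWR = (1 + |Γ|)/(1 − |Γ|) = 1.68/0.315

VSWR ≈ 5.35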